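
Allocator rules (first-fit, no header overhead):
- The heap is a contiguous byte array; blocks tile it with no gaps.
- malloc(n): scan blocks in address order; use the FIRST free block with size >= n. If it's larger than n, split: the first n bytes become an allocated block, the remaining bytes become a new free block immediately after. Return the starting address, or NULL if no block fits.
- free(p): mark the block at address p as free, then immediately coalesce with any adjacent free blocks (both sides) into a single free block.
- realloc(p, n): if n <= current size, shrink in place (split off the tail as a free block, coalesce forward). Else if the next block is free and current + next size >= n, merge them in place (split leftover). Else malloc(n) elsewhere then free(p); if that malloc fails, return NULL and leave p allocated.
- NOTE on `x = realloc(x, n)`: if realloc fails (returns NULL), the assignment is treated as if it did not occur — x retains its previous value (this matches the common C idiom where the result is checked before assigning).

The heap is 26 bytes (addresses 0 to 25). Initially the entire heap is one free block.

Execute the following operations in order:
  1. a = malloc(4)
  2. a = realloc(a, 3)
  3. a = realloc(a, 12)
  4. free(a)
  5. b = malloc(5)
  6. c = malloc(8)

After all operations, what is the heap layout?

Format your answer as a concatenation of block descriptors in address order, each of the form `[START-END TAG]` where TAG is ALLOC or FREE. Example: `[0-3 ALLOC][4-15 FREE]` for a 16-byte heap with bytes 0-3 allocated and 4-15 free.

Answer: [0-4 ALLOC][5-12 ALLOC][13-25 FREE]

Derivation:
Op 1: a = malloc(4) -> a = 0; heap: [0-3 ALLOC][4-25 FREE]
Op 2: a = realloc(a, 3) -> a = 0; heap: [0-2 ALLOC][3-25 FREE]
Op 3: a = realloc(a, 12) -> a = 0; heap: [0-11 ALLOC][12-25 FREE]
Op 4: free(a) -> (freed a); heap: [0-25 FREE]
Op 5: b = malloc(5) -> b = 0; heap: [0-4 ALLOC][5-25 FREE]
Op 6: c = malloc(8) -> c = 5; heap: [0-4 ALLOC][5-12 ALLOC][13-25 FREE]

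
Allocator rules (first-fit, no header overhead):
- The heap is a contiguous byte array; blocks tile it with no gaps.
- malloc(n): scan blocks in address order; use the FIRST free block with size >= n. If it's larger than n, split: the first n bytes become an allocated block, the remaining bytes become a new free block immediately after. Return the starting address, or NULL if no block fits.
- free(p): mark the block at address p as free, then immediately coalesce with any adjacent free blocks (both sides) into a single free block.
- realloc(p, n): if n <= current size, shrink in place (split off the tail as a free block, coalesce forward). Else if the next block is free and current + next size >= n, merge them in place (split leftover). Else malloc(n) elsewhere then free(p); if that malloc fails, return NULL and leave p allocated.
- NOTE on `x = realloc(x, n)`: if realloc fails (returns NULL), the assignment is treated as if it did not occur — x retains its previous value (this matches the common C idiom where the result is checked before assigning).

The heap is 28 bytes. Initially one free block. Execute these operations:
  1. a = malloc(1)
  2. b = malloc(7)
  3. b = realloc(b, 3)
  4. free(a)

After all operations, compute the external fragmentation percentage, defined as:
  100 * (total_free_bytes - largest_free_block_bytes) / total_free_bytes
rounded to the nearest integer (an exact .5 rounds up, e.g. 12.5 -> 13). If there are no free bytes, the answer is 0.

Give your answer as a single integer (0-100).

Answer: 4

Derivation:
Op 1: a = malloc(1) -> a = 0; heap: [0-0 ALLOC][1-27 FREE]
Op 2: b = malloc(7) -> b = 1; heap: [0-0 ALLOC][1-7 ALLOC][8-27 FREE]
Op 3: b = realloc(b, 3) -> b = 1; heap: [0-0 ALLOC][1-3 ALLOC][4-27 FREE]
Op 4: free(a) -> (freed a); heap: [0-0 FREE][1-3 ALLOC][4-27 FREE]
Free blocks: [1 24] total_free=25 largest=24 -> 100*(25-24)/25 = 100/25 = 4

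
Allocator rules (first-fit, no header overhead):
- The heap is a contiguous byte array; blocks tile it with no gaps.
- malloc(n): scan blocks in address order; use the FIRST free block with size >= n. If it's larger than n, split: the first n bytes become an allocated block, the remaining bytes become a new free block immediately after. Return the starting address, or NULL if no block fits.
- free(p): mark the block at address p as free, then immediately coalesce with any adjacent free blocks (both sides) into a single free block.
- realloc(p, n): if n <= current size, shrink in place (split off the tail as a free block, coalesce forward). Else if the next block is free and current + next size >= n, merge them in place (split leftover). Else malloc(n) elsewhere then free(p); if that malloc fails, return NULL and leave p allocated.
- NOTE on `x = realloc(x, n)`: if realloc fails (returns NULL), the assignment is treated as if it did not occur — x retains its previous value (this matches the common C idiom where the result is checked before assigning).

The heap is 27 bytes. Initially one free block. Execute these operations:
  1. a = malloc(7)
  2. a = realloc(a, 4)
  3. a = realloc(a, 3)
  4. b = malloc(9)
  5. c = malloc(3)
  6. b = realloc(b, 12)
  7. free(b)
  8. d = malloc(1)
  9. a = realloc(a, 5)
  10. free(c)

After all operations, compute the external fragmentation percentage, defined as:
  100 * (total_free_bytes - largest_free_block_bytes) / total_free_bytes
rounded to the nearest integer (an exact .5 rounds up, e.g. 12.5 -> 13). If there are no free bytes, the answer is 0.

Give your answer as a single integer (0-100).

Answer: 14

Derivation:
Op 1: a = malloc(7) -> a = 0; heap: [0-6 ALLOC][7-26 FREE]
Op 2: a = realloc(a, 4) -> a = 0; heap: [0-3 ALLOC][4-26 FREE]
Op 3: a = realloc(a, 3) -> a = 0; heap: [0-2 ALLOC][3-26 FREE]
Op 4: b = malloc(9) -> b = 3; heap: [0-2 ALLOC][3-11 ALLOC][12-26 FREE]
Op 5: c = malloc(3) -> c = 12; heap: [0-2 ALLOC][3-11 ALLOC][12-14 ALLOC][15-26 FREE]
Op 6: b = realloc(b, 12) -> b = 15; heap: [0-2 ALLOC][3-11 FREE][12-14 ALLOC][15-26 ALLOC]
Op 7: free(b) -> (freed b); heap: [0-2 ALLOC][3-11 FREE][12-14 ALLOC][15-26 FREE]
Op 8: d = malloc(1) -> d = 3; heap: [0-2 ALLOC][3-3 ALLOC][4-11 FREE][12-14 ALLOC][15-26 FREE]
Op 9: a = realloc(a, 5) -> a = 4; heap: [0-2 FREE][3-3 ALLOC][4-8 ALLOC][9-11 FREE][12-14 ALLOC][15-26 FREE]
Op 10: free(c) -> (freed c); heap: [0-2 FREE][3-3 ALLOC][4-8 ALLOC][9-26 FREE]
Free blocks: [3 18] total_free=21 largest=18 -> 100*(21-18)/21 = 300/21 ≈ 14.286 -> rounds to 14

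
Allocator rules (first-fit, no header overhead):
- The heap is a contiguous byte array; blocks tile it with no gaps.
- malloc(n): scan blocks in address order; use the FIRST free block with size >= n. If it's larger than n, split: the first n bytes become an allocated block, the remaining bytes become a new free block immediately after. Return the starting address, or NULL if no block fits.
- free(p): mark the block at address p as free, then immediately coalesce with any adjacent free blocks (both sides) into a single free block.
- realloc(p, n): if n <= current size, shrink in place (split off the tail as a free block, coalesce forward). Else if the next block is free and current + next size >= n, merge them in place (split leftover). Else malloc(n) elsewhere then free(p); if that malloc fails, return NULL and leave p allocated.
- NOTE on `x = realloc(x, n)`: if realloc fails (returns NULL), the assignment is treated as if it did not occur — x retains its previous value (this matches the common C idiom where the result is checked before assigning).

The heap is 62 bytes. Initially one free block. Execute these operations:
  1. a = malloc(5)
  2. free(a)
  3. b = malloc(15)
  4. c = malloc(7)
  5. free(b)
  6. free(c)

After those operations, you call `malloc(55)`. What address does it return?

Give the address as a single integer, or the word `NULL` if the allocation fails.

Answer: 0

Derivation:
Op 1: a = malloc(5) -> a = 0; heap: [0-4 ALLOC][5-61 FREE]
Op 2: free(a) -> (freed a); heap: [0-61 FREE]
Op 3: b = malloc(15) -> b = 0; heap: [0-14 ALLOC][15-61 FREE]
Op 4: c = malloc(7) -> c = 15; heap: [0-14 ALLOC][15-21 ALLOC][22-61 FREE]
Op 5: free(b) -> (freed b); heap: [0-14 FREE][15-21 ALLOC][22-61 FREE]
Op 6: free(c) -> (freed c); heap: [0-61 FREE]
malloc(55): first-fit scan over [0-61 FREE] -> 0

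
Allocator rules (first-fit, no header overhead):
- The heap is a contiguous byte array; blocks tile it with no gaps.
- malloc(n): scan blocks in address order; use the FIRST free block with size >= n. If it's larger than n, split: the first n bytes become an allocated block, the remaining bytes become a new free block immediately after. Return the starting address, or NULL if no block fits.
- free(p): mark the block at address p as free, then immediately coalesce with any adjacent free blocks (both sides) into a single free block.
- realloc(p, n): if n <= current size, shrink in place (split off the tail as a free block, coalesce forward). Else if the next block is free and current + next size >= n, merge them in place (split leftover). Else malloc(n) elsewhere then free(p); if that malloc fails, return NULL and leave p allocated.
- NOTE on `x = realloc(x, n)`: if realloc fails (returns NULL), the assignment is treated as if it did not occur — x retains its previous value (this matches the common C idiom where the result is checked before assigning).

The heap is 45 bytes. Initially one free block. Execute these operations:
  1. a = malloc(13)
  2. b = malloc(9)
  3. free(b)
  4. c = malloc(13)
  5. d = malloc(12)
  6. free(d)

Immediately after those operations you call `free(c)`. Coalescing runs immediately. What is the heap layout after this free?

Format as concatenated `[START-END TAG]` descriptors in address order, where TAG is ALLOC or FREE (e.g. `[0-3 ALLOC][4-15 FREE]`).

Op 1: a = malloc(13) -> a = 0; heap: [0-12 ALLOC][13-44 FREE]
Op 2: b = malloc(9) -> b = 13; heap: [0-12 ALLOC][13-21 ALLOC][22-44 FREE]
Op 3: free(b) -> (freed b); heap: [0-12 ALLOC][13-44 FREE]
Op 4: c = malloc(13) -> c = 13; heap: [0-12 ALLOC][13-25 ALLOC][26-44 FREE]
Op 5: d = malloc(12) -> d = 26; heap: [0-12 ALLOC][13-25 ALLOC][26-37 ALLOC][38-44 FREE]
Op 6: free(d) -> (freed d); heap: [0-12 ALLOC][13-25 ALLOC][26-44 FREE]
free(c): c = 13 -> block [13-25 ALLOC]; mark free, coalesce with adjacent free neighbors -> [0-12 ALLOC][13-44 FREE]

Answer: [0-12 ALLOC][13-44 FREE]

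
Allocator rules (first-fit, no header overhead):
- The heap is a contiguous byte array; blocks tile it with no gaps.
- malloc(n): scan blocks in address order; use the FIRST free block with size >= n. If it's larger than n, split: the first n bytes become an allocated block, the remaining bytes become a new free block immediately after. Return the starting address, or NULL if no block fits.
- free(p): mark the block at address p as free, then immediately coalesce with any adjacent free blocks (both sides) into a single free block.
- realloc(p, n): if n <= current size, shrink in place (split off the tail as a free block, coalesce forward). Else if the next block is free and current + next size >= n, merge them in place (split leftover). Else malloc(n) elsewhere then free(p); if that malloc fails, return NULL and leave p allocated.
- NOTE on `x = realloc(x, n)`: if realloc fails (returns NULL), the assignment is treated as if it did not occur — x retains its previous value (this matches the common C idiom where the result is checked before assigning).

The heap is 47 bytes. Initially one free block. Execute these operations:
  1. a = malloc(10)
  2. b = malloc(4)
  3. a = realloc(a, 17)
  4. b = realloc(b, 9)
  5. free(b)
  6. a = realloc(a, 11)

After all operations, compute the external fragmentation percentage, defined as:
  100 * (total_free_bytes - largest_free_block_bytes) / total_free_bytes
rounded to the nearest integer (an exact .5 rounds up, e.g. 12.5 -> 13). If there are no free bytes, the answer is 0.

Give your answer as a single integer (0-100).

Op 1: a = malloc(10) -> a = 0; heap: [0-9 ALLOC][10-46 FREE]
Op 2: b = malloc(4) -> b = 10; heap: [0-9 ALLOC][10-13 ALLOC][14-46 FREE]
Op 3: a = realloc(a, 17) -> a = 14; heap: [0-9 FREE][10-13 ALLOC][14-30 ALLOC][31-46 FREE]
Op 4: b = realloc(b, 9) -> b = 0; heap: [0-8 ALLOC][9-13 FREE][14-30 ALLOC][31-46 FREE]
Op 5: free(b) -> (freed b); heap: [0-13 FREE][14-30 ALLOC][31-46 FREE]
Op 6: a = realloc(a, 11) -> a = 14; heap: [0-13 FREE][14-24 ALLOC][25-46 FREE]
Free blocks: [14 22] total_free=36 largest=22 -> 100*(36-22)/36 = 1400/36 ≈ 38.889 -> rounds to 39

Answer: 39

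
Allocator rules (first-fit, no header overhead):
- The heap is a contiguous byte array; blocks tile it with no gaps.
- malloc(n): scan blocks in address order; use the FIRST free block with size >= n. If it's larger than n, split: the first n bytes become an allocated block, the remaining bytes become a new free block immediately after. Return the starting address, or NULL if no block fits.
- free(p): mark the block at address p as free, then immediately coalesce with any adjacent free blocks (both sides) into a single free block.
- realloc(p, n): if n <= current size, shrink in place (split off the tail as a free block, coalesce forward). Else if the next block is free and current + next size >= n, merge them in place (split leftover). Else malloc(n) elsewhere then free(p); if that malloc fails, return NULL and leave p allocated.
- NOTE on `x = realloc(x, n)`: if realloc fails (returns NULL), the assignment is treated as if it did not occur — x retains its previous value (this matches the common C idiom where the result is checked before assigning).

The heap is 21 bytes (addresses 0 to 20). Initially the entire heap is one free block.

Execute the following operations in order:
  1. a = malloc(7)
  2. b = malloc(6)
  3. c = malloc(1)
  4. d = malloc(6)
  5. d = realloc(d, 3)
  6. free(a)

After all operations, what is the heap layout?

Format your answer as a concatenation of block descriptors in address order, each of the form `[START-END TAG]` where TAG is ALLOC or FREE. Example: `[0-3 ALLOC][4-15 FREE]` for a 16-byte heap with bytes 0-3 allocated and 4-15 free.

Op 1: a = malloc(7) -> a = 0; heap: [0-6 ALLOC][7-20 FREE]
Op 2: b = malloc(6) -> b = 7; heap: [0-6 ALLOC][7-12 ALLOC][13-20 FREE]
Op 3: c = malloc(1) -> c = 13; heap: [0-6 ALLOC][7-12 ALLOC][13-13 ALLOC][14-20 FREE]
Op 4: d = malloc(6) -> d = 14; heap: [0-6 ALLOC][7-12 ALLOC][13-13 ALLOC][14-19 ALLOC][20-20 FREE]
Op 5: d = realloc(d, 3) -> d = 14; heap: [0-6 ALLOC][7-12 ALLOC][13-13 ALLOC][14-16 ALLOC][17-20 FREE]
Op 6: free(a) -> (freed a); heap: [0-6 FREE][7-12 ALLOC][13-13 ALLOC][14-16 ALLOC][17-20 FREE]

Answer: [0-6 FREE][7-12 ALLOC][13-13 ALLOC][14-16 ALLOC][17-20 FREE]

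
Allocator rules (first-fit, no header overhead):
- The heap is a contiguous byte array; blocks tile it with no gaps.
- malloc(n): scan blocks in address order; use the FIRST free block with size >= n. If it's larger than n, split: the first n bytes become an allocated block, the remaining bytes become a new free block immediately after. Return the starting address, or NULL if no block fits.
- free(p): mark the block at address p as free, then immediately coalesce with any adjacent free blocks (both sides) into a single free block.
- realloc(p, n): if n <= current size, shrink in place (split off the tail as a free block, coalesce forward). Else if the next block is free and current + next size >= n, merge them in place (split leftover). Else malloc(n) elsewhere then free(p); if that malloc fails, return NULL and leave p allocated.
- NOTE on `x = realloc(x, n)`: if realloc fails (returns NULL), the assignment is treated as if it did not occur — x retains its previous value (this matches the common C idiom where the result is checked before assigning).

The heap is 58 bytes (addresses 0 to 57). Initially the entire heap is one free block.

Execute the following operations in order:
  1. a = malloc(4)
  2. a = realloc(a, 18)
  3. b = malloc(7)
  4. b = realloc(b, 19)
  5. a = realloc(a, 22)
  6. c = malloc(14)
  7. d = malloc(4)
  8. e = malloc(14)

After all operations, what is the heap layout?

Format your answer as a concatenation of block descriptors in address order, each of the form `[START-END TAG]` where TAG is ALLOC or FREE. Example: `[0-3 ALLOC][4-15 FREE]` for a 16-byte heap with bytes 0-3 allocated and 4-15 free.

Op 1: a = malloc(4) -> a = 0; heap: [0-3 ALLOC][4-57 FREE]
Op 2: a = realloc(a, 18) -> a = 0; heap: [0-17 ALLOC][18-57 FREE]
Op 3: b = malloc(7) -> b = 18; heap: [0-17 ALLOC][18-24 ALLOC][25-57 FREE]
Op 4: b = realloc(b, 19) -> b = 18; heap: [0-17 ALLOC][18-36 ALLOC][37-57 FREE]
Op 5: a = realloc(a, 22) -> NULL (a unchanged); heap: [0-17 ALLOC][18-36 ALLOC][37-57 FREE]
Op 6: c = malloc(14) -> c = 37; heap: [0-17 ALLOC][18-36 ALLOC][37-50 ALLOC][51-57 FREE]
Op 7: d = malloc(4) -> d = 51; heap: [0-17 ALLOC][18-36 ALLOC][37-50 ALLOC][51-54 ALLOC][55-57 FREE]
Op 8: e = malloc(14) -> e = NULL; heap: [0-17 ALLOC][18-36 ALLOC][37-50 ALLOC][51-54 ALLOC][55-57 FREE]

Answer: [0-17 ALLOC][18-36 ALLOC][37-50 ALLOC][51-54 ALLOC][55-57 FREE]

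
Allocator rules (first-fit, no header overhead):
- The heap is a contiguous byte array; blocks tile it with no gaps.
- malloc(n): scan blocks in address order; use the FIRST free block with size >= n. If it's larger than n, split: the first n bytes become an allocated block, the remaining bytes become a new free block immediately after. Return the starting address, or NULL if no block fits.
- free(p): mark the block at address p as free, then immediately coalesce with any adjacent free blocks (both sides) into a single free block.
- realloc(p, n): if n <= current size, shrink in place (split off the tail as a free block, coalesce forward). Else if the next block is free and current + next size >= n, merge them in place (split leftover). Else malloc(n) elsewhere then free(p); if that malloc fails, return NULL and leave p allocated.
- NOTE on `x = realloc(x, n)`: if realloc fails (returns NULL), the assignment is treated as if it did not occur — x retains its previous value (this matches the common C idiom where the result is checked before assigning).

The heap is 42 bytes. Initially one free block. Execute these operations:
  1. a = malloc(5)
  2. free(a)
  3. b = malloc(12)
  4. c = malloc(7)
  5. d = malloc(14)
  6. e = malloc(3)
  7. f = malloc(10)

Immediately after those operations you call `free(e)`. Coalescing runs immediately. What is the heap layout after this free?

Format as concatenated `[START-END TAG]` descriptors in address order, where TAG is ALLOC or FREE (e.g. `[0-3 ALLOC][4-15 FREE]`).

Op 1: a = malloc(5) -> a = 0; heap: [0-4 ALLOC][5-41 FREE]
Op 2: free(a) -> (freed a); heap: [0-41 FREE]
Op 3: b = malloc(12) -> b = 0; heap: [0-11 ALLOC][12-41 FREE]
Op 4: c = malloc(7) -> c = 12; heap: [0-11 ALLOC][12-18 ALLOC][19-41 FREE]
Op 5: d = malloc(14) -> d = 19; heap: [0-11 ALLOC][12-18 ALLOC][19-32 ALLOC][33-41 FREE]
Op 6: e = malloc(3) -> e = 33; heap: [0-11 ALLOC][12-18 ALLOC][19-32 ALLOC][33-35 ALLOC][36-41 FREE]
Op 7: f = malloc(10) -> f = NULL; heap: [0-11 ALLOC][12-18 ALLOC][19-32 ALLOC][33-35 ALLOC][36-41 FREE]
free(e): e = 33 -> block [33-35 ALLOC]; mark free, coalesce with adjacent free neighbors -> [0-11 ALLOC][12-18 ALLOC][19-32 ALLOC][33-41 FREE]

Answer: [0-11 ALLOC][12-18 ALLOC][19-32 ALLOC][33-41 FREE]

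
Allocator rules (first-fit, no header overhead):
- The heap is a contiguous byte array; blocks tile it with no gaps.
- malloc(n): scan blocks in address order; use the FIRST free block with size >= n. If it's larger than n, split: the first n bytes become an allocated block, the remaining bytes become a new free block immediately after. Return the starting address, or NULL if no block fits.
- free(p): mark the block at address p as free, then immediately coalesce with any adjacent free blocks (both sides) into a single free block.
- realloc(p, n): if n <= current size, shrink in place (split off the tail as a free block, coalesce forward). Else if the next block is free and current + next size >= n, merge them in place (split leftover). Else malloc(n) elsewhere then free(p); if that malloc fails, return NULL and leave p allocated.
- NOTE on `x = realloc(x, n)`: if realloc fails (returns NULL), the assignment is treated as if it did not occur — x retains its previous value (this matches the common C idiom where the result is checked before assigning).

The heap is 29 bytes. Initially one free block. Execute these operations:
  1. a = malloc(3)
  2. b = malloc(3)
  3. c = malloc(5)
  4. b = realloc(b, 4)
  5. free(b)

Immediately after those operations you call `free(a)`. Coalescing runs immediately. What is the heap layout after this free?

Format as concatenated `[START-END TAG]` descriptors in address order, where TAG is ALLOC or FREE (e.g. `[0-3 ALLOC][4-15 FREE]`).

Answer: [0-5 FREE][6-10 ALLOC][11-28 FREE]

Derivation:
Op 1: a = malloc(3) -> a = 0; heap: [0-2 ALLOC][3-28 FREE]
Op 2: b = malloc(3) -> b = 3; heap: [0-2 ALLOC][3-5 ALLOC][6-28 FREE]
Op 3: c = malloc(5) -> c = 6; heap: [0-2 ALLOC][3-5 ALLOC][6-10 ALLOC][11-28 FREE]
Op 4: b = realloc(b, 4) -> b = 11; heap: [0-2 ALLOC][3-5 FREE][6-10 ALLOC][11-14 ALLOC][15-28 FREE]
Op 5: free(b) -> (freed b); heap: [0-2 ALLOC][3-5 FREE][6-10 ALLOC][11-28 FREE]
free(a): a = 0 -> block [0-2 ALLOC]; mark free, coalesce with adjacent free neighbors -> [0-5 FREE][6-10 ALLOC][11-28 FREE]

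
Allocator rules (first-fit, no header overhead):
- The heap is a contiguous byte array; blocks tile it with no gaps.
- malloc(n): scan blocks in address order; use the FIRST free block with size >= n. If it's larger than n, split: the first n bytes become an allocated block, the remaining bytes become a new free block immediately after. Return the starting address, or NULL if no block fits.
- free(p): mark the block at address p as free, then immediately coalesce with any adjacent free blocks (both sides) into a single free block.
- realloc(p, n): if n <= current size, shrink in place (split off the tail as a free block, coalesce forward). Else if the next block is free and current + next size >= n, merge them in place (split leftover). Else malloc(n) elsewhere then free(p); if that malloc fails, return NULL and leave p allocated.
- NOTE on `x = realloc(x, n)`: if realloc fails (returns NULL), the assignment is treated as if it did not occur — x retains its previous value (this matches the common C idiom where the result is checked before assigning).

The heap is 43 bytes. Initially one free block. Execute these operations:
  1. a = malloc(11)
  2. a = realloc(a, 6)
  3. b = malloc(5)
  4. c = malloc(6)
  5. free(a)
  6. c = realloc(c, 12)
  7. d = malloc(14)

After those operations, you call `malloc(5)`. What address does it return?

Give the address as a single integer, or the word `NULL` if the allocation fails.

Op 1: a = malloc(11) -> a = 0; heap: [0-10 ALLOC][11-42 FREE]
Op 2: a = realloc(a, 6) -> a = 0; heap: [0-5 ALLOC][6-42 FREE]
Op 3: b = malloc(5) -> b = 6; heap: [0-5 ALLOC][6-10 ALLOC][11-42 FREE]
Op 4: c = malloc(6) -> c = 11; heap: [0-5 ALLOC][6-10 ALLOC][11-16 ALLOC][17-42 FREE]
Op 5: free(a) -> (freed a); heap: [0-5 FREE][6-10 ALLOC][11-16 ALLOC][17-42 FREE]
Op 6: c = realloc(c, 12) -> c = 11; heap: [0-5 FREE][6-10 ALLOC][11-22 ALLOC][23-42 FREE]
Op 7: d = malloc(14) -> d = 23; heap: [0-5 FREE][6-10 ALLOC][11-22 ALLOC][23-36 ALLOC][37-42 FREE]
malloc(5): first-fit scan over [0-5 FREE][6-10 ALLOC][11-22 ALLOC][23-36 ALLOC][37-42 FREE] -> 0

Answer: 0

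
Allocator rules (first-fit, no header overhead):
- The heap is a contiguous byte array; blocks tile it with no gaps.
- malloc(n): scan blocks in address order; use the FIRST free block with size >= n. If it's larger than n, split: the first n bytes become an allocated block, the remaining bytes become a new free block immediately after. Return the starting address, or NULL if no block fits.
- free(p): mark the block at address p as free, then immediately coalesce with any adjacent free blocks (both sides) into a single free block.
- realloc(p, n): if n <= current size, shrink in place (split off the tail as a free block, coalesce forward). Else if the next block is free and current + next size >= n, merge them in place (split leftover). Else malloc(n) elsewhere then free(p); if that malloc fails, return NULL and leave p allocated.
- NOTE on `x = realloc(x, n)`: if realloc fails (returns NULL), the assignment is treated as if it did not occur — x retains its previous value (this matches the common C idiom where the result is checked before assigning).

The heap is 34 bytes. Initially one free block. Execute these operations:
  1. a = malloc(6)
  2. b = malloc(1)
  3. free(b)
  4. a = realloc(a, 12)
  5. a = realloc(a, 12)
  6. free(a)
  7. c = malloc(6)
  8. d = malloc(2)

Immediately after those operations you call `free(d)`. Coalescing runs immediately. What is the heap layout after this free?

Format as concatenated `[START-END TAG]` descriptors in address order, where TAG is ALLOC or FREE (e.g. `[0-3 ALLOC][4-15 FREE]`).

Answer: [0-5 ALLOC][6-33 FREE]

Derivation:
Op 1: a = malloc(6) -> a = 0; heap: [0-5 ALLOC][6-33 FREE]
Op 2: b = malloc(1) -> b = 6; heap: [0-5 ALLOC][6-6 ALLOC][7-33 FREE]
Op 3: free(b) -> (freed b); heap: [0-5 ALLOC][6-33 FREE]
Op 4: a = realloc(a, 12) -> a = 0; heap: [0-11 ALLOC][12-33 FREE]
Op 5: a = realloc(a, 12) -> a = 0; heap: [0-11 ALLOC][12-33 FREE]
Op 6: free(a) -> (freed a); heap: [0-33 FREE]
Op 7: c = malloc(6) -> c = 0; heap: [0-5 ALLOC][6-33 FREE]
Op 8: d = malloc(2) -> d = 6; heap: [0-5 ALLOC][6-7 ALLOC][8-33 FREE]
free(d): d = 6 -> block [6-7 ALLOC]; mark free, coalesce with adjacent free neighbors -> [0-5 ALLOC][6-33 FREE]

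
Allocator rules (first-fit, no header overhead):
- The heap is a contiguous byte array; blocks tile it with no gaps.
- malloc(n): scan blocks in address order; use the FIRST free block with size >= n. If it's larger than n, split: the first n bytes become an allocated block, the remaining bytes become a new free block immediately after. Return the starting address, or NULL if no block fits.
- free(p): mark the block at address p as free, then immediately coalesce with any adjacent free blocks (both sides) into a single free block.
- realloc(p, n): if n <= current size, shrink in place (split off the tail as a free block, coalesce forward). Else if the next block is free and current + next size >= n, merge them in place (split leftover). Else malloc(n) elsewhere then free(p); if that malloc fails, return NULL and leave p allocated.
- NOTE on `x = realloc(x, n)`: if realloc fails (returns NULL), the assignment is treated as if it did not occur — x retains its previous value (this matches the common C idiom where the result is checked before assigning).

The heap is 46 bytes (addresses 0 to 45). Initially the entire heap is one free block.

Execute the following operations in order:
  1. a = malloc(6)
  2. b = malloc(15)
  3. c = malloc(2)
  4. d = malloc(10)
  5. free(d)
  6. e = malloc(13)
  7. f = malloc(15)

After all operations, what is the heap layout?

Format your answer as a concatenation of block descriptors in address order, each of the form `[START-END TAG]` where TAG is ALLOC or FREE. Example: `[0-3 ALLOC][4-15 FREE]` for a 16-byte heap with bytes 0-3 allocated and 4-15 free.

Op 1: a = malloc(6) -> a = 0; heap: [0-5 ALLOC][6-45 FREE]
Op 2: b = malloc(15) -> b = 6; heap: [0-5 ALLOC][6-20 ALLOC][21-45 FREE]
Op 3: c = malloc(2) -> c = 21; heap: [0-5 ALLOC][6-20 ALLOC][21-22 ALLOC][23-45 FREE]
Op 4: d = malloc(10) -> d = 23; heap: [0-5 ALLOC][6-20 ALLOC][21-22 ALLOC][23-32 ALLOC][33-45 FREE]
Op 5: free(d) -> (freed d); heap: [0-5 ALLOC][6-20 ALLOC][21-22 ALLOC][23-45 FREE]
Op 6: e = malloc(13) -> e = 23; heap: [0-5 ALLOC][6-20 ALLOC][21-22 ALLOC][23-35 ALLOC][36-45 FREE]
Op 7: f = malloc(15) -> f = NULL; heap: [0-5 ALLOC][6-20 ALLOC][21-22 ALLOC][23-35 ALLOC][36-45 FREE]

Answer: [0-5 ALLOC][6-20 ALLOC][21-22 ALLOC][23-35 ALLOC][36-45 FREE]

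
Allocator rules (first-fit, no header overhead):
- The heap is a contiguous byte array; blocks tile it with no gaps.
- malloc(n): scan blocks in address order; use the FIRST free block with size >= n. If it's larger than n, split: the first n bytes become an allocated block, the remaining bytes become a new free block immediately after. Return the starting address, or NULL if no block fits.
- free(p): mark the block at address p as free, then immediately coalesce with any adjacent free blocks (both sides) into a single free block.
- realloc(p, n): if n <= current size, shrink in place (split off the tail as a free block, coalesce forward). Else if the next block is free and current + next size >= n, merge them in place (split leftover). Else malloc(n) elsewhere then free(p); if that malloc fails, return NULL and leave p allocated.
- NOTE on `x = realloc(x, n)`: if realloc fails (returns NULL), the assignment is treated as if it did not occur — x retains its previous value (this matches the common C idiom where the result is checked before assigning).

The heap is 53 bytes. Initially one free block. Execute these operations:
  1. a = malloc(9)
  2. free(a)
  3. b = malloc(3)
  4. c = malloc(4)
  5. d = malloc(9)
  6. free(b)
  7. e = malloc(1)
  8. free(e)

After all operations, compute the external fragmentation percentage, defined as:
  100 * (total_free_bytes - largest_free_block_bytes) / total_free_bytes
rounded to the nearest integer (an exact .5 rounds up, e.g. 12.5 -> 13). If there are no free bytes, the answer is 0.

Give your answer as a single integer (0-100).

Op 1: a = malloc(9) -> a = 0; heap: [0-8 ALLOC][9-52 FREE]
Op 2: free(a) -> (freed a); heap: [0-52 FREE]
Op 3: b = malloc(3) -> b = 0; heap: [0-2 ALLOC][3-52 FREE]
Op 4: c = malloc(4) -> c = 3; heap: [0-2 ALLOC][3-6 ALLOC][7-52 FREE]
Op 5: d = malloc(9) -> d = 7; heap: [0-2 ALLOC][3-6 ALLOC][7-15 ALLOC][16-52 FREE]
Op 6: free(b) -> (freed b); heap: [0-2 FREE][3-6 ALLOC][7-15 ALLOC][16-52 FREE]
Op 7: e = malloc(1) -> e = 0; heap: [0-0 ALLOC][1-2 FREE][3-6 ALLOC][7-15 ALLOC][16-52 FREE]
Op 8: free(e) -> (freed e); heap: [0-2 FREE][3-6 ALLOC][7-15 ALLOC][16-52 FREE]
Free blocks: [3 37] total_free=40 largest=37 -> 100*(40-37)/40 = 300/40 = 7.5 -> rounds to 8

Answer: 8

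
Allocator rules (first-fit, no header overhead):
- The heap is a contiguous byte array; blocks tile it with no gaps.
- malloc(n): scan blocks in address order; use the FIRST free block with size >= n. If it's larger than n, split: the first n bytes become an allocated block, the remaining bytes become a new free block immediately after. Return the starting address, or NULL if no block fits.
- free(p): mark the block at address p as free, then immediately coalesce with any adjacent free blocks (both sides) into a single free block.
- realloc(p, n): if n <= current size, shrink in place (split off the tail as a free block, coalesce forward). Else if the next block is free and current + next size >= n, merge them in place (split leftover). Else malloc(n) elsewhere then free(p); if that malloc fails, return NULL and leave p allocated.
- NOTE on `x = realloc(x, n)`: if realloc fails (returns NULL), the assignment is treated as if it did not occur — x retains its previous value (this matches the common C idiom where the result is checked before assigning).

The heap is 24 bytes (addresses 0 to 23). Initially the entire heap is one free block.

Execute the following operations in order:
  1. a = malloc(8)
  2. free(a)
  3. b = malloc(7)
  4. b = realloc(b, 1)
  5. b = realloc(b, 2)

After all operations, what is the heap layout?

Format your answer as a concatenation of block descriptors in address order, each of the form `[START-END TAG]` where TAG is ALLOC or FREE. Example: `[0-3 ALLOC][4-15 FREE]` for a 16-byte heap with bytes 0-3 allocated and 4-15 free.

Op 1: a = malloc(8) -> a = 0; heap: [0-7 ALLOC][8-23 FREE]
Op 2: free(a) -> (freed a); heap: [0-23 FREE]
Op 3: b = malloc(7) -> b = 0; heap: [0-6 ALLOC][7-23 FREE]
Op 4: b = realloc(b, 1) -> b = 0; heap: [0-0 ALLOC][1-23 FREE]
Op 5: b = realloc(b, 2) -> b = 0; heap: [0-1 ALLOC][2-23 FREE]

Answer: [0-1 ALLOC][2-23 FREE]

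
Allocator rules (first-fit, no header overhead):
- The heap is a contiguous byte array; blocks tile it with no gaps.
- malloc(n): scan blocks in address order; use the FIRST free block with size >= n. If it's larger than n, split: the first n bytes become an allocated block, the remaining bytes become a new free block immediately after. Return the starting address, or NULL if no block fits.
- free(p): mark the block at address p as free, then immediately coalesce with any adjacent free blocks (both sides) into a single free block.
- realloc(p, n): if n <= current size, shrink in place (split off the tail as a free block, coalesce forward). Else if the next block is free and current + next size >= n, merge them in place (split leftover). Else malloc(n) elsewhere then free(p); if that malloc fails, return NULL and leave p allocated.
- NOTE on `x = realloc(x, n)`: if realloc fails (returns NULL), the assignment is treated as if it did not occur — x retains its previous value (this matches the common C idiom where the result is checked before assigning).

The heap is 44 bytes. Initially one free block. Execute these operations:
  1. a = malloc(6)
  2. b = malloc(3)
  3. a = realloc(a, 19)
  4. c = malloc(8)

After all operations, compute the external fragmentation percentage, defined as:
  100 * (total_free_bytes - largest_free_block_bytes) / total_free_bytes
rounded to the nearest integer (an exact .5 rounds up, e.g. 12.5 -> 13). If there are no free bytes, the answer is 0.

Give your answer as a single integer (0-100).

Op 1: a = malloc(6) -> a = 0; heap: [0-5 ALLOC][6-43 FREE]
Op 2: b = malloc(3) -> b = 6; heap: [0-5 ALLOC][6-8 ALLOC][9-43 FREE]
Op 3: a = realloc(a, 19) -> a = 9; heap: [0-5 FREE][6-8 ALLOC][9-27 ALLOC][28-43 FREE]
Op 4: c = malloc(8) -> c = 28; heap: [0-5 FREE][6-8 ALLOC][9-27 ALLOC][28-35 ALLOC][36-43 FREE]
Free blocks: [6 8] total_free=14 largest=8 -> 100*(14-8)/14 = 600/14 ≈ 42.857 -> rounds to 43

Answer: 43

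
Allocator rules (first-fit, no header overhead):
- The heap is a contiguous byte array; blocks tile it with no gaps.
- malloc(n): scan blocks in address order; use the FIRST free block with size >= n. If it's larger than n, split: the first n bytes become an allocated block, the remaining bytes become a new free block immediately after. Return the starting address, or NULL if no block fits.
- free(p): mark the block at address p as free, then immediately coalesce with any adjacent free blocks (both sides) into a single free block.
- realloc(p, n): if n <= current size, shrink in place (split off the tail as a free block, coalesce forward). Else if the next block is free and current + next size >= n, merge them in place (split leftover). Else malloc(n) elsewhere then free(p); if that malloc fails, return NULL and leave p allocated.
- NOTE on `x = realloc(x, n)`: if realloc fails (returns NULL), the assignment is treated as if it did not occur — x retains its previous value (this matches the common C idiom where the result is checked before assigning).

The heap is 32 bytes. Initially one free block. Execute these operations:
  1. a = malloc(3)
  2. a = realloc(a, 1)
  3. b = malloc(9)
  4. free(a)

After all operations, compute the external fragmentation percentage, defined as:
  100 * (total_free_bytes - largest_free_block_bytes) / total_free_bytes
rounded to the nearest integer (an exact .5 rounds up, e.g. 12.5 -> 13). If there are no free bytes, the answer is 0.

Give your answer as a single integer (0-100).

Answer: 4

Derivation:
Op 1: a = malloc(3) -> a = 0; heap: [0-2 ALLOC][3-31 FREE]
Op 2: a = realloc(a, 1) -> a = 0; heap: [0-0 ALLOC][1-31 FREE]
Op 3: b = malloc(9) -> b = 1; heap: [0-0 ALLOC][1-9 ALLOC][10-31 FREE]
Op 4: free(a) -> (freed a); heap: [0-0 FREE][1-9 ALLOC][10-31 FREE]
Free blocks: [1 22] total_free=23 largest=22 -> 100*(23-22)/23 = 100/23 ≈ 4.348 -> rounds to 4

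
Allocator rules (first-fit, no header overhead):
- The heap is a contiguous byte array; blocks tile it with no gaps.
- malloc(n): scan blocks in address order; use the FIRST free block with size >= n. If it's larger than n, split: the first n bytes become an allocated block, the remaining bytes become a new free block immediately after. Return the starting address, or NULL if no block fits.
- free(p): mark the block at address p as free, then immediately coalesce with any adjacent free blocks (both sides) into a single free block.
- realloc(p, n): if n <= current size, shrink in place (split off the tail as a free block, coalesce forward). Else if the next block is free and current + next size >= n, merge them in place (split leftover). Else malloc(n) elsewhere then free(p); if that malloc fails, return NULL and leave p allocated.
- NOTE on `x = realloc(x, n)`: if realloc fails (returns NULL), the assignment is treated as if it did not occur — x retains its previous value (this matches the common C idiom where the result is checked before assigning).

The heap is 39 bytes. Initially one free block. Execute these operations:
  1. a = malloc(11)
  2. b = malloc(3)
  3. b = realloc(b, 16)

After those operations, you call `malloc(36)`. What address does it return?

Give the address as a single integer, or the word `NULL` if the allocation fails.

Answer: NULL

Derivation:
Op 1: a = malloc(11) -> a = 0; heap: [0-10 ALLOC][11-38 FREE]
Op 2: b = malloc(3) -> b = 11; heap: [0-10 ALLOC][11-13 ALLOC][14-38 FREE]
Op 3: b = realloc(b, 16) -> b = 11; heap: [0-10 ALLOC][11-26 ALLOC][27-38 FREE]
malloc(36): first-fit scan over [0-10 ALLOC][11-26 ALLOC][27-38 FREE] -> NULL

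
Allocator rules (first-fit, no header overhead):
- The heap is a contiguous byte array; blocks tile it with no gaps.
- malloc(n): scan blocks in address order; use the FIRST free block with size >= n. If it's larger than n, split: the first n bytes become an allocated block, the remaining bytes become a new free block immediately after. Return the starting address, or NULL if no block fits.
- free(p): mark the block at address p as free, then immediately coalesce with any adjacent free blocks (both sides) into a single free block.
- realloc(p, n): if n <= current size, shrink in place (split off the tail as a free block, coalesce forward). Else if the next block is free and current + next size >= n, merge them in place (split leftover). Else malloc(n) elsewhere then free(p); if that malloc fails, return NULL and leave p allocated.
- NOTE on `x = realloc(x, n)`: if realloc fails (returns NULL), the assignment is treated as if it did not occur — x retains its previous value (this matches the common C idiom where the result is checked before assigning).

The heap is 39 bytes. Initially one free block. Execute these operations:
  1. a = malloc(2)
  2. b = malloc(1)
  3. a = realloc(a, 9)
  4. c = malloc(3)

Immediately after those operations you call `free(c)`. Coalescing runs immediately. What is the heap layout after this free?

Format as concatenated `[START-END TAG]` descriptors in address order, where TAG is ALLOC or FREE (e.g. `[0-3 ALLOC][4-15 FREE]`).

Answer: [0-1 FREE][2-2 ALLOC][3-11 ALLOC][12-38 FREE]

Derivation:
Op 1: a = malloc(2) -> a = 0; heap: [0-1 ALLOC][2-38 FREE]
Op 2: b = malloc(1) -> b = 2; heap: [0-1 ALLOC][2-2 ALLOC][3-38 FREE]
Op 3: a = realloc(a, 9) -> a = 3; heap: [0-1 FREE][2-2 ALLOC][3-11 ALLOC][12-38 FREE]
Op 4: c = malloc(3) -> c = 12; heap: [0-1 FREE][2-2 ALLOC][3-11 ALLOC][12-14 ALLOC][15-38 FREE]
free(c): c = 12 -> block [12-14 ALLOC]; mark free, coalesce with adjacent free neighbors -> [0-1 FREE][2-2 ALLOC][3-11 ALLOC][12-38 FREE]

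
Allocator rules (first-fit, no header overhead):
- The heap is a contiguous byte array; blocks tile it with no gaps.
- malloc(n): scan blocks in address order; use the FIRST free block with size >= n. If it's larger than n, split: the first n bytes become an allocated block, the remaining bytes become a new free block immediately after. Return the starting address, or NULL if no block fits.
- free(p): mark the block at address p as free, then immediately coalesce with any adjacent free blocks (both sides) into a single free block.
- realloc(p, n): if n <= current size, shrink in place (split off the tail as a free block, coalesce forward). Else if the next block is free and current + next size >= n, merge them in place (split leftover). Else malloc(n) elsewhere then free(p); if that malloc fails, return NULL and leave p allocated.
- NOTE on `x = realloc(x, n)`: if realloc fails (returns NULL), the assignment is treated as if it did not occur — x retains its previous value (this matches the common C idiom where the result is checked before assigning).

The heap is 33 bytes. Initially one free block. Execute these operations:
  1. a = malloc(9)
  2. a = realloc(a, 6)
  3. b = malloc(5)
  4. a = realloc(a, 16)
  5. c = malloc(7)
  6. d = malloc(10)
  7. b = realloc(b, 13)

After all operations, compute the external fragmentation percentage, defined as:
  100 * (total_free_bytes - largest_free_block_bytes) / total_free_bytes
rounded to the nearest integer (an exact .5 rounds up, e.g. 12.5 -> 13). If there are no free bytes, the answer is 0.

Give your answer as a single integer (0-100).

Answer: 50

Derivation:
Op 1: a = malloc(9) -> a = 0; heap: [0-8 ALLOC][9-32 FREE]
Op 2: a = realloc(a, 6) -> a = 0; heap: [0-5 ALLOC][6-32 FREE]
Op 3: b = malloc(5) -> b = 6; heap: [0-5 ALLOC][6-10 ALLOC][11-32 FREE]
Op 4: a = realloc(a, 16) -> a = 11; heap: [0-5 FREE][6-10 ALLOC][11-26 ALLOC][27-32 FREE]
Op 5: c = malloc(7) -> c = NULL; heap: [0-5 FREE][6-10 ALLOC][11-26 ALLOC][27-32 FREE]
Op 6: d = malloc(10) -> d = NULL; heap: [0-5 FREE][6-10 ALLOC][11-26 ALLOC][27-32 FREE]
Op 7: b = realloc(b, 13) -> NULL (b unchanged); heap: [0-5 FREE][6-10 ALLOC][11-26 ALLOC][27-32 FREE]
Free blocks: [6 6] total_free=12 largest=6 -> 100*(12-6)/12 = 600/12 = 50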